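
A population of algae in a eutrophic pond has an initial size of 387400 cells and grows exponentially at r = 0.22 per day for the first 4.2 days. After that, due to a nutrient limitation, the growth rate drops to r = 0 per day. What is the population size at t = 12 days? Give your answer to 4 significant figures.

Phase 1: N(4.2) = 387400·e^(0.22×4.2) = 387400·e^0.924 = 975995.
Phase 2 runs for 12 − 4.2 = 7.8 days at r = 0.
N(12) = 975995·e^(0×7.8) = 975995·e^0 = 975995.

976000 cells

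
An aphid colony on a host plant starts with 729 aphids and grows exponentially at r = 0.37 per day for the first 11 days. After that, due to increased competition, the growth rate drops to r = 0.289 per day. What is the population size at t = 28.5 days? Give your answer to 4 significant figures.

6710000 aphids

Phase 1: N(11) = 729·e^(0.37×11) = 729·e^4.07 = 42688.
Phase 2 runs for 28.5 − 11 = 17.5 days at r = 0.289.
N(28.5) = 42688·e^(0.289×17.5) = 42688·e^5.057 = 6.710431×10^6.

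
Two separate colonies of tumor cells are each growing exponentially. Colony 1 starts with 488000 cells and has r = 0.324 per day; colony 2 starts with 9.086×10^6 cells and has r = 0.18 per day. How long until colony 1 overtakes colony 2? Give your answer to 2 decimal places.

20.31 days

Set 488000·e^(0.324t) = 9.086×10^6·e^(0.18t).
e^((0.324 − 0.18)t) = 9.086×10^6/488000 → e^(0.144·t) = 18.619.
0.144·t = ln(18.619) = 2.9242, so t = 2.9242/0.144 = 20.307.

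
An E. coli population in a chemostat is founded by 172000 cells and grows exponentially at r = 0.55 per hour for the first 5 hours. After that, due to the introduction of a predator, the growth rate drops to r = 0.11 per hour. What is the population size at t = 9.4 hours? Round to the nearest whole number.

Phase 1: N(5) = 172000·e^(0.55×5) = 172000·e^2.75 = 2.690533×10^6.
Phase 2 runs for 9.4 − 5 = 4.4 hours at r = 0.11.
N(9.4) = 2.690533×10^6·e^(0.11×4.4) = 2.690533×10^6·e^0.484 = 4.365528×10^6.

4365528 cells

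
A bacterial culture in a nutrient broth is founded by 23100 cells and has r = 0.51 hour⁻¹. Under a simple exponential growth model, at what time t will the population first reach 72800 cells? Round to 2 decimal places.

2.25 hours

Set N₀·e^(rt) = 72800: e^(0.51·t) = 72800/23100 = 3.1515.
0.51·t = ln(3.1515) = 1.1479, so t = 1.1479/0.51 = 2.2508.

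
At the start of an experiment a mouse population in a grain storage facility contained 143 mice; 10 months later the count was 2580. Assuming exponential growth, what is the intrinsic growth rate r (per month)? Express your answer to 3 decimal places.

From N(t) = N₀·e^(rt): e^(r·10) = 2580/143 = 18.042.
r·10 = ln(18.042) = 2.8927, so r = 2.8927/10 = 0.28927.

0.289 per month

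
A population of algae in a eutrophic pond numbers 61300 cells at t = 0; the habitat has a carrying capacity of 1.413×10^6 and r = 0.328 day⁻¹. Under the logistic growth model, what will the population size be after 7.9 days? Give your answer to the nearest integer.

532755 cells

A = (K − N₀)/N₀ = (1.413×10^6 − 61300)/61300 = 22.051.
N(t) = K/(1 + A·e^(−rt)) = 1.413×10^6/(1 + 22.051×e^(−0.328×7.9)).
e^(−2.591) = 0.07493; denominator = 1 + 22.051×0.07493 = 2.6523.
N = 1.413×10^6/2.6523 = 532755.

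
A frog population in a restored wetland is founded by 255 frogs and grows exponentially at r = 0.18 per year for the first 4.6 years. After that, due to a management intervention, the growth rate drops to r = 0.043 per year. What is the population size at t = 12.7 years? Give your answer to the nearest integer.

Phase 1: N(4.6) = 255·e^(0.18×4.6) = 255·e^0.828 = 583.628.
Phase 2 runs for 12.7 − 4.6 = 8.1 years at r = 0.043.
N(12.7) = 583.628·e^(0.043×8.1) = 583.628·e^0.3483 = 826.801.

827 frogs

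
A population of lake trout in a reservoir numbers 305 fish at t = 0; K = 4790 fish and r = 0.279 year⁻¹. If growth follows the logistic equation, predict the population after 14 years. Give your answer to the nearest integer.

A = (K − N₀)/N₀ = (4790 − 305)/305 = 14.705.
N(t) = K/(1 + A·e^(−rt)) = 4790/(1 + 14.705×e^(−0.279×14)).
e^(−3.906) = 0.020121; denominator = 1 + 14.705×0.020121 = 1.2959.
N = 4790/1.2959 = 3696.34.

3696 fish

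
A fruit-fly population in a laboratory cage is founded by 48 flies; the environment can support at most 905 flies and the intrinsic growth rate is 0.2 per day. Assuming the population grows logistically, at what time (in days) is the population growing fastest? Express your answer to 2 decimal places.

14.41 days

Logistic growth is fastest at N = K/2 = 452.5.
A = (K − N₀)/N₀ = 17.854. Set K/(1 + A·e^(−rt)) = K/2 → A·e^(−rt) = 1.
e^(−0.2t) = 1/17.854 = 0.0560093, so t = ln(17.854)/0.2 = 2.8822/0.2 = 14.411.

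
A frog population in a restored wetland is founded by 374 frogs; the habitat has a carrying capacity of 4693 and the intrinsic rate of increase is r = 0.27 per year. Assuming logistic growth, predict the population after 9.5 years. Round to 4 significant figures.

A = (K − N₀)/N₀ = (4693 − 374)/374 = 11.548.
N(t) = K/(1 + A·e^(−rt)) = 4693/(1 + 11.548×e^(−0.27×9.5)).
e^(−2.565) = 0.076919; denominator = 1 + 11.548×0.076919 = 1.8883.
N = 4693/1.8883 = 2485.34.

2485 frogs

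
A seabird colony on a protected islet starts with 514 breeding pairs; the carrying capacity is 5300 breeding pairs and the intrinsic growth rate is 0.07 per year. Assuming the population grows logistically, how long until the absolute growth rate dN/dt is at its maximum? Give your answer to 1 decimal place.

Logistic growth is fastest at N = K/2 = 2650.
A = (K − N₀)/N₀ = 9.3113. Set K/(1 + A·e^(−rt)) = K/2 → A·e^(−rt) = 1.
e^(−0.07t) = 1/9.3113 = 0.107397, so t = ln(9.3113)/0.07 = 2.2312/0.07 = 31.875.

31.9 years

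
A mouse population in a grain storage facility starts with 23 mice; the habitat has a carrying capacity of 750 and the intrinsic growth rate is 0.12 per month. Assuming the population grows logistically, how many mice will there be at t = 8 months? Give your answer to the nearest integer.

A = (K − N₀)/N₀ = (750 − 23)/23 = 31.609.
N(t) = K/(1 + A·e^(−rt)) = 750/(1 + 31.609×e^(−0.12×8)).
e^(−0.96) = 0.38289; denominator = 1 + 31.609×0.38289 = 13.103.
N = 750/13.103 = 57.2399.

57 mice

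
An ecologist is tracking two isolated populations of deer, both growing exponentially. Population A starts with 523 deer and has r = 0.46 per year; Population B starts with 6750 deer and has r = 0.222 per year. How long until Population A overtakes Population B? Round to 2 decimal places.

Set 523·e^(0.46t) = 6750·e^(0.222t).
e^((0.46 − 0.222)t) = 6750/523 → e^(0.238·t) = 12.906.
0.238·t = ln(12.906) = 2.5577, so t = 2.5577/0.238 = 10.747.

10.75 years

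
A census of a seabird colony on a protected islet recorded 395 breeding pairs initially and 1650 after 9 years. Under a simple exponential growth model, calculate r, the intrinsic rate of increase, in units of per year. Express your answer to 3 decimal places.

0.159 per year

From N(t) = N₀·e^(rt): e^(r·9) = 1650/395 = 4.1772.
r·9 = ln(4.1772) = 1.4296, so r = 1.4296/9 = 0.15885.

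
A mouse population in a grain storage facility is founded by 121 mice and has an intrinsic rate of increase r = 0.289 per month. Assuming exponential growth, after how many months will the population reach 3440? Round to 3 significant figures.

11.6 months

Set N₀·e^(rt) = 3440: e^(0.289·t) = 3440/121 = 28.43.
0.289·t = ln(28.43) = 3.3474, so t = 3.3474/0.289 = 11.583.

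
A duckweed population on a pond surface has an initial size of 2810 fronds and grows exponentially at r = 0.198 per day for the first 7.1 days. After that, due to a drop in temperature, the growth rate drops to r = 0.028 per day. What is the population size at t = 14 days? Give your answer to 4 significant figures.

13900 fronds

Phase 1: N(7.1) = 2810·e^(0.198×7.1) = 2810·e^1.406 = 11461.4.
Phase 2 runs for 14 − 7.1 = 6.9 days at r = 0.028.
N(14) = 11461.4·e^(0.028×6.9) = 11461.4·e^0.1932 = 13904.1.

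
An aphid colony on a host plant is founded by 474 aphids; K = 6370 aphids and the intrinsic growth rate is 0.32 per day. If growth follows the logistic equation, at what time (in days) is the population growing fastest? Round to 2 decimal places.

7.88 days

Logistic growth is fastest at N = K/2 = 3185.
A = (K − N₀)/N₀ = 12.439. Set K/(1 + A·e^(−rt)) = K/2 → A·e^(−rt) = 1.
e^(−0.32t) = 1/12.439 = 0.0803935, so t = ln(12.439)/0.32 = 2.5208/0.32 = 7.8776.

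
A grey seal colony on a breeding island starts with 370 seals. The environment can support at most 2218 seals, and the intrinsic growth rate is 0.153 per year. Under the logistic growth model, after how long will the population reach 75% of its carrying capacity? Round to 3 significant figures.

17.7 years

A = (K − N₀)/N₀ = (2218 − 370)/370 = 4.9946.
Solve 2218/(1 + 4.9946·e^(−0.153t)) = 1663.5: 1 + 4.9946·e^(−0.153t) = 1.3333, so e^(−0.153t) = 0.0667388.
−0.153·t = ln(0.0667388) = -2.707, so t = 2.707/0.153 = 17.693.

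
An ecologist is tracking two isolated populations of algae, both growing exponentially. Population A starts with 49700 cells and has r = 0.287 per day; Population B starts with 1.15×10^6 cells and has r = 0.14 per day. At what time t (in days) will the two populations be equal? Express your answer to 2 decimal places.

Set 49700·e^(0.287t) = 1.15×10^6·e^(0.14t).
e^((0.287 − 0.14)t) = 1.15×10^6/49700 → e^(0.147·t) = 23.139.
0.147·t = ln(23.139) = 3.1415, so t = 3.1415/0.147 = 21.371.

21.37 days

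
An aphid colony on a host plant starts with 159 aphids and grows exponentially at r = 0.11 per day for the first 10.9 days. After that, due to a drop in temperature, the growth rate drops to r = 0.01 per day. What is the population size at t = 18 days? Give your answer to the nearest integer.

Phase 1: N(10.9) = 159·e^(0.11×10.9) = 159·e^1.199 = 527.371.
Phase 2 runs for 18 − 10.9 = 7.1 days at r = 0.01.
N(18) = 527.371·e^(0.01×7.1) = 527.371·e^0.071 = 566.176.

566 aphids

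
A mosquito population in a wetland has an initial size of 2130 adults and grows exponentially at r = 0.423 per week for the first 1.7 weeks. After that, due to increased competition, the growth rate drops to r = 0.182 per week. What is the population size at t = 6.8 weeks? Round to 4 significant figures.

Phase 1: N(1.7) = 2130·e^(0.423×1.7) = 2130·e^0.7191 = 4372.01.
Phase 2 runs for 6.8 − 1.7 = 5.1 weeks at r = 0.182.
N(6.8) = 4372.01·e^(0.182×5.1) = 4372.01·e^0.9282 = 11061.

11060 adults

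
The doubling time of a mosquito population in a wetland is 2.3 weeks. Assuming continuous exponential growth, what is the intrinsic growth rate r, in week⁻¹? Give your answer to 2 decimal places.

0.30 per week

r = ln(2)/t_d = 0.6931/2.3 = 0.30137.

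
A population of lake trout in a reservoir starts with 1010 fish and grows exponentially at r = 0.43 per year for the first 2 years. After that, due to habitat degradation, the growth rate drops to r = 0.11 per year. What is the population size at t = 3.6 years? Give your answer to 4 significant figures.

Phase 1: N(2) = 1010·e^(0.43×2) = 1010·e^0.86 = 2386.79.
Phase 2 runs for 3.6 − 2 = 1.6 years at r = 0.11.
N(3.6) = 2386.79·e^(0.11×1.6) = 2386.79·e^0.176 = 2846.1.

2846 fish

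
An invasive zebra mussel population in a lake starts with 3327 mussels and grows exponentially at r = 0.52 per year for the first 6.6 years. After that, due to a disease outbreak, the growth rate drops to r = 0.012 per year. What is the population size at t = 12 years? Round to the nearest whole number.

Phase 1: N(6.6) = 3327·e^(0.52×6.6) = 3327·e^3.432 = 102932.
Phase 2 runs for 12 − 6.6 = 5.4 years at r = 0.012.
N(12) = 102932·e^(0.012×5.4) = 102932·e^0.0648 = 109823.

109823 mussels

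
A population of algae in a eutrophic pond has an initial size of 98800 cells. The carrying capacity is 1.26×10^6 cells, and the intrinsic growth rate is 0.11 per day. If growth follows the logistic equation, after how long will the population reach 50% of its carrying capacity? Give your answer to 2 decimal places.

22.40 days

A = (K − N₀)/N₀ = (1.26×10^6 − 98800)/98800 = 11.753.
Solve 1.26×10^6/(1 + 11.753·e^(−0.11t)) = 630000: 1 + 11.753·e^(−0.11t) = 2, so e^(−0.11t) = 0.0850844.
−0.11·t = ln(0.0850844) = -2.4641, so t = 2.4641/0.11 = 22.401.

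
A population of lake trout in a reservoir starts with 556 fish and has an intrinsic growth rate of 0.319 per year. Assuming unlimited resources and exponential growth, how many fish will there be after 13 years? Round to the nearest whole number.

N(t) = N₀·e^(rt) = 556 × e^(0.319×13) = 556 × e^4.147.
e^4.147 ≈ 63.244, so N ≈ 556 × 63.244 = 35163.7.

35164 fish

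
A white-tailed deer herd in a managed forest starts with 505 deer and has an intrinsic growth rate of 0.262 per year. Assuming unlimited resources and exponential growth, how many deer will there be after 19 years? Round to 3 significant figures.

73300 deer

N(t) = N₀·e^(rt) = 505 × e^(0.262×19) = 505 × e^4.978.
e^4.978 ≈ 145.18, so N ≈ 505 × 145.18 = 73317.8.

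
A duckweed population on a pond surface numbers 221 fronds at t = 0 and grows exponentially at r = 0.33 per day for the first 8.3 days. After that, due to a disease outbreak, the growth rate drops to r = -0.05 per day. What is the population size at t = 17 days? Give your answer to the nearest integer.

Phase 1: N(8.3) = 221·e^(0.33×8.3) = 221·e^2.739 = 3419.2.
Phase 2 runs for 17 − 8.3 = 8.7 days at r = -0.05.
N(17) = 3419.2·e^(-0.05×8.7) = 3419.2·e^-0.435 = 2213.13.

2213 fronds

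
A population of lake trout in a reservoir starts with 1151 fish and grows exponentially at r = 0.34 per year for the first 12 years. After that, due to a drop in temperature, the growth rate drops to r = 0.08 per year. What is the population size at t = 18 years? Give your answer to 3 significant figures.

Phase 1: N(12) = 1151·e^(0.34×12) = 1151·e^4.08 = 68076.4.
Phase 2 runs for 18 − 12 = 6 years at r = 0.08.
N(18) = 68076.4·e^(0.08×6) = 68076.4·e^0.48 = 110017.

110000 fish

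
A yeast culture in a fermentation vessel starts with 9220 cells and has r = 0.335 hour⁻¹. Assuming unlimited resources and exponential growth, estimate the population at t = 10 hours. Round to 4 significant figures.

N(t) = N₀·e^(rt) = 9220 × e^(0.335×10) = 9220 × e^3.35.
e^3.35 ≈ 28.503, so N ≈ 9220 × 28.503 = 262795.

262800 cells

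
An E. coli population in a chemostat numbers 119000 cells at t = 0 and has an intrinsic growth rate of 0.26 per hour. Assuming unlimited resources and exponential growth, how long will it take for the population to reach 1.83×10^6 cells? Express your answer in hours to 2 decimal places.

10.51 hours

Set N₀·e^(rt) = 1.83×10^6: e^(0.26·t) = 1.83×10^6/119000 = 15.378.
0.26·t = ln(15.378) = 2.7329, so t = 2.7329/0.26 = 10.511.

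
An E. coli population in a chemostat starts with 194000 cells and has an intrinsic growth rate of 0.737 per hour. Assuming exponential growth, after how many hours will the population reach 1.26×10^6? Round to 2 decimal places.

2.54 hours

Set N₀·e^(rt) = 1.26×10^6: e^(0.737·t) = 1.26×10^6/194000 = 6.4948.
0.737·t = ln(6.4948) = 1.871, so t = 1.871/0.737 = 2.5387.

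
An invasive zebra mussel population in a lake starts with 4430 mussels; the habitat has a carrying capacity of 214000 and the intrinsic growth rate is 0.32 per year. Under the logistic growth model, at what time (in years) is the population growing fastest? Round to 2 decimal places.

12.05 years

Logistic growth is fastest at N = K/2 = 107000.
A = (K − N₀)/N₀ = 47.307. Set K/(1 + A·e^(−rt)) = K/2 → A·e^(−rt) = 1.
e^(−0.32t) = 1/47.307 = 0.0211385, so t = ln(47.307)/0.32 = 3.8567/0.32 = 12.052.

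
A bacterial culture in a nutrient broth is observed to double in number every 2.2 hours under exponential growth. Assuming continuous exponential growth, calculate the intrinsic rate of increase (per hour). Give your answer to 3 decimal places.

r = ln(2)/t_d = 0.6931/2.2 = 0.31507.

0.315 per hour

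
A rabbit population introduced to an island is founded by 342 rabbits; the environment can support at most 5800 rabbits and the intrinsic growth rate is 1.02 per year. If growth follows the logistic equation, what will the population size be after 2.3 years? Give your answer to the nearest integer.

2294 rabbits

A = (K − N₀)/N₀ = (5800 − 342)/342 = 15.959.
N(t) = K/(1 + A·e^(−rt)) = 5800/(1 + 15.959×e^(−1.02×2.3)).
e^(−2.346) = 0.095751; denominator = 1 + 15.959×0.095751 = 2.5281.
N = 5800/2.5281 = 2294.21.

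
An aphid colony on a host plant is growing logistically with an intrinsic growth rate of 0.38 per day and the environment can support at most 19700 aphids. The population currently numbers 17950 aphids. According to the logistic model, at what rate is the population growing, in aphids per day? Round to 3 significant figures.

dN/dt = rN(1 − N/K) = 0.38 × 17950 × (1 − 17950/19700).
1 − 17950/19700 = 0.088832; dN/dt = 0.38 × 17950 × 0.088832 = 605.93.

606 aphids per day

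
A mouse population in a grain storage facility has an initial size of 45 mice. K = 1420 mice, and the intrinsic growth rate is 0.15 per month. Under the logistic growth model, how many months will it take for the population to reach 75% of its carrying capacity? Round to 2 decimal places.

30.12 months

A = (K − N₀)/N₀ = (1420 − 45)/45 = 30.556.
Solve 1420/(1 + 30.556·e^(−0.15t)) = 1065: 1 + 30.556·e^(−0.15t) = 1.3333, so e^(−0.15t) = 0.0109091.
−0.15·t = ln(0.0109091) = -4.5182, so t = 4.5182/0.15 = 30.121.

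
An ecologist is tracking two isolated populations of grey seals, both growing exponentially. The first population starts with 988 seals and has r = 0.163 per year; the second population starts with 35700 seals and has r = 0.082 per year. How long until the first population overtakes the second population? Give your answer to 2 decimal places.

Set 988·e^(0.163t) = 35700·e^(0.082t).
e^((0.163 − 0.082)t) = 35700/988 → e^(0.081·t) = 36.134.
0.081·t = ln(36.134) = 3.5872, so t = 3.5872/0.081 = 44.287.

44.29 years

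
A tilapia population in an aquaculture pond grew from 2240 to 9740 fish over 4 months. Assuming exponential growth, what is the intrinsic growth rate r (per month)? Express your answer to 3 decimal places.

0.367 per month

From N(t) = N₀·e^(rt): e^(r·4) = 9740/2240 = 4.3482.
r·4 = ln(4.3482) = 1.4698, so r = 1.4698/4 = 0.36744.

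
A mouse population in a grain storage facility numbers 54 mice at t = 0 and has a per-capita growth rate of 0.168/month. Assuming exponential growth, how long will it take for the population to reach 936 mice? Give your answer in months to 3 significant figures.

17.0 months

Set N₀·e^(rt) = 936: e^(0.168·t) = 936/54 = 17.333.
0.168·t = ln(17.333) = 2.8526, so t = 2.8526/0.168 = 16.98.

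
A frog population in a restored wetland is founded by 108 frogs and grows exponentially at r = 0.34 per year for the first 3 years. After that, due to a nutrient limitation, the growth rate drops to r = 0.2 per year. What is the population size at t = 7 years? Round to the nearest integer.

667 frogs

Phase 1: N(3) = 108·e^(0.34×3) = 108·e^1.02 = 299.505.
Phase 2 runs for 7 − 3 = 4 years at r = 0.2.
N(7) = 299.505·e^(0.2×4) = 299.505·e^0.8 = 666.561.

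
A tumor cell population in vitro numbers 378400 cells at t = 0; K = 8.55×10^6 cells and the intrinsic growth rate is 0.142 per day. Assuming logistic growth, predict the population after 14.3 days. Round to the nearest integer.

2229752 cells

A = (K − N₀)/N₀ = (8.55×10^6 − 378400)/378400 = 21.595.
N(t) = K/(1 + A·e^(−rt)) = 8.55×10^6/(1 + 21.595×e^(−0.142×14.3)).
e^(−2.031) = 0.13126; denominator = 1 + 21.595×0.13126 = 3.8345.
N = 8.55×10^6/3.8345 = 2.229752×10^6.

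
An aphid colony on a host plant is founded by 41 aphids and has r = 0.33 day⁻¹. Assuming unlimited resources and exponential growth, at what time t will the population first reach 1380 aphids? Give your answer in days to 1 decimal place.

Set N₀·e^(rt) = 1380: e^(0.33·t) = 1380/41 = 33.659.
0.33·t = ln(33.659) = 3.5163, so t = 3.5163/0.33 = 10.655.

10.7 days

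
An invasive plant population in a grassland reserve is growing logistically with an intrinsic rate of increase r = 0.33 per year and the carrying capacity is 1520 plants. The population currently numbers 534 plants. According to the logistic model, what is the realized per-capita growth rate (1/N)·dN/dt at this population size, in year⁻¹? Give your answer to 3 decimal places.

(1/N)·dN/dt = r(1 − N/K) = 0.33 × (1 − 534/1520).
= 0.33 × 0.64868 = 0.21407.

0.214 per year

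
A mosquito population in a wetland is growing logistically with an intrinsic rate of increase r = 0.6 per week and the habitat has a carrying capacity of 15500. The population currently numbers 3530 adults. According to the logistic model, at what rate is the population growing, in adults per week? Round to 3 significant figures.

1640 adults per week

dN/dt = rN(1 − N/K) = 0.6 × 3530 × (1 − 3530/15500).
1 − 3530/15500 = 0.77226; dN/dt = 0.6 × 3530 × 0.77226 = 1635.6.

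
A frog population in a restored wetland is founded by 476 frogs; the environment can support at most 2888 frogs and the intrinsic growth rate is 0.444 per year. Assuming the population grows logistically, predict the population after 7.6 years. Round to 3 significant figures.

A = (K − N₀)/N₀ = (2888 − 476)/476 = 5.0672.
N(t) = K/(1 + A·e^(−rt)) = 2888/(1 + 5.0672×e^(−0.444×7.6)).
e^(−3.374) = 0.034239; denominator = 1 + 5.0672×0.034239 = 1.1735.
N = 2888/1.1735 = 2461.02.

2460 frogs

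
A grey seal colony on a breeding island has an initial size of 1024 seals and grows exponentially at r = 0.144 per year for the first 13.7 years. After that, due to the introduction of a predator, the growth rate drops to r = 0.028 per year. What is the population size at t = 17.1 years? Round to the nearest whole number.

8099 seals

Phase 1: N(13.7) = 1024·e^(0.144×13.7) = 1024·e^1.973 = 7363.36.
Phase 2 runs for 17.1 − 13.7 = 3.4 years at r = 0.028.
N(17.1) = 7363.36·e^(0.028×3.4) = 7363.36·e^0.0952 = 8098.81.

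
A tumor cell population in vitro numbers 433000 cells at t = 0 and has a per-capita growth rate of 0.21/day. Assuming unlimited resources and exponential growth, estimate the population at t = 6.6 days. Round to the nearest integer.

1731490 cells

N(t) = N₀·e^(rt) = 433000 × e^(0.21×6.6) = 433000 × e^1.386.
e^1.386 ≈ 3.9988, so N ≈ 433000 × 3.9988 = 1.73149×10^6.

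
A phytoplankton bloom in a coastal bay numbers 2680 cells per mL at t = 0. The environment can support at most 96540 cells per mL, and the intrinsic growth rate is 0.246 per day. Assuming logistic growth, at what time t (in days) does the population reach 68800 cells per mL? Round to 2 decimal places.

A = (K − N₀)/N₀ = (96540 − 2680)/2680 = 35.022.
Solve 96540/(1 + 35.022·e^(−0.246t)) = 68800: 1 + 35.022·e^(−0.246t) = 1.4032, so e^(−0.246t) = 0.0115126.
−0.246·t = ln(0.0115126) = -4.4643, so t = 4.4643/0.246 = 18.148.

18.15 days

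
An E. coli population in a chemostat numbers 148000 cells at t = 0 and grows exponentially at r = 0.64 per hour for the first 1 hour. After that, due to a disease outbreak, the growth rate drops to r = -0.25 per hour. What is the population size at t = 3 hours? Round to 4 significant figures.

170200 cells

Phase 1: N(1) = 148000·e^(0.64×1) = 148000·e^0.64 = 280679.
Phase 2 runs for 3 − 1 = 2 hours at r = -0.25.
N(3) = 280679·e^(-0.25×2) = 280679·e^-0.5 = 170241.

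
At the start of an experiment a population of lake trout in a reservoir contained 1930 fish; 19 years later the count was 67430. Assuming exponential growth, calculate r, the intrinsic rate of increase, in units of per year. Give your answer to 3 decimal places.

From N(t) = N₀·e^(rt): e^(r·19) = 67430/1930 = 34.938.
r·19 = ln(34.938) = 3.5536, so r = 3.5536/19 = 0.18703.

0.187 per year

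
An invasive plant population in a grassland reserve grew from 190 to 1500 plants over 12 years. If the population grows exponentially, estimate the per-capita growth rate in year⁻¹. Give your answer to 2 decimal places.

From N(t) = N₀·e^(rt): e^(r·12) = 1500/190 = 7.8947.
r·12 = ln(7.8947) = 2.0662, so r = 2.0662/12 = 0.17218.

0.17 per year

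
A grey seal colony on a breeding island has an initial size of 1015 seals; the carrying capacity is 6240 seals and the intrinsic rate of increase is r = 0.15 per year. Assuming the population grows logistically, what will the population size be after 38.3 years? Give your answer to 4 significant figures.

A = (K − N₀)/N₀ = (6240 − 1015)/1015 = 5.1478.
N(t) = K/(1 + A·e^(−rt)) = 6240/(1 + 5.1478×e^(−0.15×38.3)).
e^(−5.745) = 0.0031987; denominator = 1 + 5.1478×0.0031987 = 1.0165.
N = 6240/1.0165 = 6138.91.

6139 seals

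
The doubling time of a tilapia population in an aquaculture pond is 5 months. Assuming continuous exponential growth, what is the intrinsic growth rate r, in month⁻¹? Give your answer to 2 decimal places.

r = ln(2)/t_d = 0.6931/5 = 0.13863.

0.14 per month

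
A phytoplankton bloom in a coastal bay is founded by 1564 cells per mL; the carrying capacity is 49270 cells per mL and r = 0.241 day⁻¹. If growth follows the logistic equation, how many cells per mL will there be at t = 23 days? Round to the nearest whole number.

A = (K − N₀)/N₀ = (49270 − 1564)/1564 = 30.503.
N(t) = K/(1 + A·e^(−rt)) = 49270/(1 + 30.503×e^(−0.241×23)).
e^(−5.543) = 0.0039148; denominator = 1 + 30.503×0.0039148 = 1.1194.
N = 49270/1.1194 = 44014.2.

44014 cells per mL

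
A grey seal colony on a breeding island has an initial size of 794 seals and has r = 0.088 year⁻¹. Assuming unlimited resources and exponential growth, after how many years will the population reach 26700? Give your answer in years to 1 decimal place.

39.9 years

Set N₀·e^(rt) = 26700: e^(0.088·t) = 26700/794 = 33.627.
0.088·t = ln(33.627) = 3.5153, so t = 3.5153/0.088 = 39.947.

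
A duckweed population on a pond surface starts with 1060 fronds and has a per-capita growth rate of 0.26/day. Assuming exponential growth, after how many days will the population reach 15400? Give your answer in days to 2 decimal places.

10.29 days

Set N₀·e^(rt) = 15400: e^(0.26·t) = 15400/1060 = 14.528.
0.26·t = ln(14.528) = 2.6761, so t = 2.6761/0.26 = 10.293.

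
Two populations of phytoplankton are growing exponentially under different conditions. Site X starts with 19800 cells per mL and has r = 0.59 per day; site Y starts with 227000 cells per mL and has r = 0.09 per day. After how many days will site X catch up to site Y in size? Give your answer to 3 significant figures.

4.88 days

Set 19800·e^(0.59t) = 227000·e^(0.09t).
e^((0.59 − 0.09)t) = 227000/19800 → e^(0.5·t) = 11.465.
0.5·t = ln(11.465) = 2.4393, so t = 2.4393/0.5 = 4.8785.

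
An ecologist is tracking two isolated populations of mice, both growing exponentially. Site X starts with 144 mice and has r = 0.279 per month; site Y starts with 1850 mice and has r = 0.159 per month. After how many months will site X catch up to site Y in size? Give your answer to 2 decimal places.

Set 144·e^(0.279t) = 1850·e^(0.159t).
e^((0.279 − 0.159)t) = 1850/144 → e^(0.12·t) = 12.847.
0.12·t = ln(12.847) = 2.5531, so t = 2.5531/0.12 = 21.276.

21.28 months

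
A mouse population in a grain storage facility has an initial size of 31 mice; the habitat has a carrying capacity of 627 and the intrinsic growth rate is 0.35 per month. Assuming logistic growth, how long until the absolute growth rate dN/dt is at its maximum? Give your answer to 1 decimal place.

8.4 months

Logistic growth is fastest at N = K/2 = 313.5.
A = (K − N₀)/N₀ = 19.226. Set K/(1 + A·e^(−rt)) = K/2 → A·e^(−rt) = 1.
e^(−0.35t) = 1/19.226 = 0.0520134, so t = ln(19.226)/0.35 = 2.9563/0.35 = 8.4464.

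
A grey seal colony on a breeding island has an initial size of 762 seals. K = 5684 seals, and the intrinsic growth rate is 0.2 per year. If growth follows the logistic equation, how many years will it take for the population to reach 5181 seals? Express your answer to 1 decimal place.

21.0 years

A = (K − N₀)/N₀ = (5684 − 762)/762 = 6.4593.
Solve 5684/(1 + 6.4593·e^(−0.2t)) = 5181: 1 + 6.4593·e^(−0.2t) = 1.0971, so e^(−0.2t) = 0.0150303.
−0.2·t = ln(0.0150303) = -4.1977, so t = 4.1977/0.2 = 20.988.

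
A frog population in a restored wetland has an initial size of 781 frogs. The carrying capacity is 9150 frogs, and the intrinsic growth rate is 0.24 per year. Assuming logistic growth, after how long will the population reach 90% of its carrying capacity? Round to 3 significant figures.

19.0 years

A = (K − N₀)/N₀ = (9150 − 781)/781 = 10.716.
Solve 9150/(1 + 10.716·e^(−0.24t)) = 8235: 1 + 10.716·e^(−0.24t) = 1.1111, so e^(−0.24t) = 0.010369.
−0.24·t = ln(0.010369) = -4.5689, so t = 4.5689/0.24 = 19.037.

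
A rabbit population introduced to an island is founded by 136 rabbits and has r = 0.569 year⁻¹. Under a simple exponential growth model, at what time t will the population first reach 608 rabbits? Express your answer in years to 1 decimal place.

Set N₀·e^(rt) = 608: e^(0.569·t) = 608/136 = 4.4706.
0.569·t = ln(4.4706) = 1.4975, so t = 1.4975/0.569 = 2.6318.

2.6 years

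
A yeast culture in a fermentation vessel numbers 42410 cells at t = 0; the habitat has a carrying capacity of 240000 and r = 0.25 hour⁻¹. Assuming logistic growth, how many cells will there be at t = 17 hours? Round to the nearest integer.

225044 cells

A = (K − N₀)/N₀ = (240000 − 42410)/42410 = 4.659.
N(t) = K/(1 + A·e^(−rt)) = 240000/(1 + 4.659×e^(−0.25×17)).
e^(−4.25) = 0.014264; denominator = 1 + 4.659×0.014264 = 1.0665.
N = 240000/1.0665 = 225044.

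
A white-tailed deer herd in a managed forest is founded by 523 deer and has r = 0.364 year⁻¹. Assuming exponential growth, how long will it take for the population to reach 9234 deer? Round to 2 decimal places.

7.89 years

Set N₀·e^(rt) = 9234: e^(0.364·t) = 9234/523 = 17.656.
0.364·t = ln(17.656) = 2.8711, so t = 2.8711/0.364 = 7.8875.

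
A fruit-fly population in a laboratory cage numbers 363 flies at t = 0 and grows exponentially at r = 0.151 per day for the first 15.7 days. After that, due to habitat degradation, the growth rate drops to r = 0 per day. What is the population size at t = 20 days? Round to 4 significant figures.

Phase 1: N(15.7) = 363·e^(0.151×15.7) = 363·e^2.371 = 3885.87.
Phase 2 runs for 20 − 15.7 = 4.3 days at r = 0.
N(20) = 3885.87·e^(0×4.3) = 3885.87·e^0 = 3885.87.

3886 flies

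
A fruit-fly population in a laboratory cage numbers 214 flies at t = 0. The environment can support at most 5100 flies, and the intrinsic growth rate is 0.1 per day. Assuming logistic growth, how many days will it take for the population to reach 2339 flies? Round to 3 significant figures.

29.6 days

A = (K − N₀)/N₀ = (5100 − 214)/214 = 22.832.
Solve 5100/(1 + 22.832·e^(−0.1t)) = 2339: 1 + 22.832·e^(−0.1t) = 2.1804, so e^(−0.1t) = 0.0517007.
−0.1·t = ln(0.0517007) = -2.9623, so t = 2.9623/0.1 = 29.623.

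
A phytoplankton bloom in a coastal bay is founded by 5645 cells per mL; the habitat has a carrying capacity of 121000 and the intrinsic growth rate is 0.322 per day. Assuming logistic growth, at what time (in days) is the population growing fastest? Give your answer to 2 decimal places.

9.37 days

Logistic growth is fastest at N = K/2 = 60500.
A = (K − N₀)/N₀ = 20.435. Set K/(1 + A·e^(−rt)) = K/2 → A·e^(−rt) = 1.
e^(−0.322t) = 1/20.435 = 0.0489359, so t = ln(20.435)/0.322 = 3.0172/0.322 = 9.3703.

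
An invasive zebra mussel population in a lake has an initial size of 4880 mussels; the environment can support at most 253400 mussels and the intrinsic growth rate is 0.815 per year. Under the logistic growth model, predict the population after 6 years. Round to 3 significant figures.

A = (K − N₀)/N₀ = (253400 − 4880)/4880 = 50.926.
N(t) = K/(1 + A·e^(−rt)) = 253400/(1 + 50.926×e^(−0.815×6)).
e^(−4.89) = 0.0075214; denominator = 1 + 50.926×0.0075214 = 1.383.
N = 253400/1.383 = 183220.

183000 mussels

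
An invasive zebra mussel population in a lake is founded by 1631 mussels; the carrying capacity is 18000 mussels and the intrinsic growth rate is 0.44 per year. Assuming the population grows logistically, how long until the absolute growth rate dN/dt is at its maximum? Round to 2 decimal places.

Logistic growth is fastest at N = K/2 = 9000.
A = (K − N₀)/N₀ = 10.036. Set K/(1 + A·e^(−rt)) = K/2 → A·e^(−rt) = 1.
e^(−0.44t) = 1/10.036 = 0.0996396, so t = ln(10.036)/0.44 = 2.3062/0.44 = 5.2414.

5.24 years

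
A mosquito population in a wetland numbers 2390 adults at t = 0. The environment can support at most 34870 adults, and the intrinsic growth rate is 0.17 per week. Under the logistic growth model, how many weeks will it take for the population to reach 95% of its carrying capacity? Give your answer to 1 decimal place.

32.7 weeks

A = (K − N₀)/N₀ = (34870 − 2390)/2390 = 13.59.
Solve 34870/(1 + 13.59·e^(−0.17t)) = 33126.5: 1 + 13.59·e^(−0.17t) = 1.0526, so e^(−0.17t) = 0.00387283.
−0.17·t = ln(0.00387283) = -5.5538, so t = 5.5538/0.17 = 32.669.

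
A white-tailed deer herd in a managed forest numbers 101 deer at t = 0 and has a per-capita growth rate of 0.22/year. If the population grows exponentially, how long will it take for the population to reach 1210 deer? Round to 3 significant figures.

11.3 years

Set N₀·e^(rt) = 1210: e^(0.22·t) = 1210/101 = 11.98.
0.22·t = ln(11.98) = 2.4833, so t = 2.4833/0.22 = 11.288.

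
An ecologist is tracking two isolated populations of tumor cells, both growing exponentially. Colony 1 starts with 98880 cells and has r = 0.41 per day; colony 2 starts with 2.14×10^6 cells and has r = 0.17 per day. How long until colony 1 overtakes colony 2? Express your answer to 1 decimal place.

Set 98880·e^(0.41t) = 2.14×10^6·e^(0.17t).
e^((0.41 − 0.17)t) = 2.14×10^6/98880 → e^(0.24·t) = 21.642.
0.24·t = ln(21.642) = 3.0747, so t = 3.0747/0.24 = 12.811.

12.8 days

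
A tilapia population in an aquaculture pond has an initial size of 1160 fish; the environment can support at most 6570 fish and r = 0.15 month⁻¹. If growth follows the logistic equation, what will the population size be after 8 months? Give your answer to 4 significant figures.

2732 fish

A = (K − N₀)/N₀ = (6570 − 1160)/1160 = 4.6638.
N(t) = K/(1 + A·e^(−rt)) = 6570/(1 + 4.6638×e^(−0.15×8)).
e^(−1.2) = 0.30119; denominator = 1 + 4.6638×0.30119 = 2.4047.
N = 6570/2.4047 = 2732.14.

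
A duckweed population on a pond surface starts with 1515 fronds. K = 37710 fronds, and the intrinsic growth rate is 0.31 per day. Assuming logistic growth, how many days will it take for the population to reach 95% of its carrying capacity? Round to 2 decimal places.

A = (K − N₀)/N₀ = (37710 − 1515)/1515 = 23.891.
Solve 37710/(1 + 23.891·e^(−0.31t)) = 35824.5: 1 + 23.891·e^(−0.31t) = 1.0526, so e^(−0.31t) = 0.00220298.
−0.31·t = ln(0.00220298) = -6.1179, so t = 6.1179/0.31 = 19.735.

19.74 days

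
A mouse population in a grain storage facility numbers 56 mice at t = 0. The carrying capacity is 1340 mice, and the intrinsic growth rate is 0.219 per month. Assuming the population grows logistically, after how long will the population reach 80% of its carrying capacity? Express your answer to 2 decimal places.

20.63 months

A = (K − N₀)/N₀ = (1340 − 56)/56 = 22.929.
Solve 1340/(1 + 22.929·e^(−0.219t)) = 1072: 1 + 22.929·e^(−0.219t) = 1.25, so e^(−0.219t) = 0.0109034.
−0.219·t = ln(0.0109034) = -4.5187, so t = 4.5187/0.219 = 20.633.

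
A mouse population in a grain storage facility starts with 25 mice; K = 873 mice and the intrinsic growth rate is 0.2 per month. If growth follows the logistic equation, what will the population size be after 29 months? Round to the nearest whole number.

A = (K − N₀)/N₀ = (873 − 25)/25 = 33.92.
N(t) = K/(1 + A·e^(−rt)) = 873/(1 + 33.92×e^(−0.2×29)).
e^(−5.8) = 0.0030276; denominator = 1 + 33.92×0.0030276 = 1.1027.
N = 873/1.1027 = 791.697.

792 mice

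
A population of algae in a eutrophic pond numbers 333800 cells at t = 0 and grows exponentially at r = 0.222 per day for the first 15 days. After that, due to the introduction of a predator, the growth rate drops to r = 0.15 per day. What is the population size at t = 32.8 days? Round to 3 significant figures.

135000000 cells

Phase 1: N(15) = 333800·e^(0.222×15) = 333800·e^3.33 = 9.325818×10^6.
Phase 2 runs for 32.8 − 15 = 17.8 days at r = 0.15.
N(32.8) = 9.325818×10^6·e^(0.15×17.8) = 9.325818×10^6·e^2.67 = 1.346645×10^8.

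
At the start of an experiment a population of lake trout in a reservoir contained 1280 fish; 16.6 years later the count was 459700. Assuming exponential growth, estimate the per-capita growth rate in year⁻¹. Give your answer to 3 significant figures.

From N(t) = N₀·e^(rt): e^(r·16.6) = 459700/1280 = 359.14.
r·16.6 = ln(359.14) = 5.8837, so r = 5.8837/16.6 = 0.35444.

0.354 per year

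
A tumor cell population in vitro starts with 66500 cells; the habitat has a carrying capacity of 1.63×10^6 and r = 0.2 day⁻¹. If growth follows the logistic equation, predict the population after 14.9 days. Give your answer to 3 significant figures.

743000 cells

A = (K − N₀)/N₀ = (1.63×10^6 − 66500)/66500 = 23.511.
N(t) = K/(1 + A·e^(−rt)) = 1.63×10^6/(1 + 23.511×e^(−0.2×14.9)).
e^(−2.98) = 0.050793; denominator = 1 + 23.511×0.050793 = 2.1942.
N = 1.63×10^6/2.1942 = 742866.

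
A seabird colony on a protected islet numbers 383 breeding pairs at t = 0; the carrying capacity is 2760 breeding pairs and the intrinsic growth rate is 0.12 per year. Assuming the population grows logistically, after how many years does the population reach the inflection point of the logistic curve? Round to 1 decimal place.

Logistic growth is fastest at N = K/2 = 1380.
A = (K − N₀)/N₀ = 6.2063. Set K/(1 + A·e^(−rt)) = K/2 → A·e^(−rt) = 1.
e^(−0.12t) = 1/6.2063 = 0.161127, so t = ln(6.2063)/0.12 = 1.8256/0.12 = 15.213.

15.2 years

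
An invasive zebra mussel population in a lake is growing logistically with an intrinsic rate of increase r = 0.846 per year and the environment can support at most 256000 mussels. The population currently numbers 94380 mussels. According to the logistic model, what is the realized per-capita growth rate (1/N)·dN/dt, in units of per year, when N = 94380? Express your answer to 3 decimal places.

(1/N)·dN/dt = r(1 − N/K) = 0.846 × (1 − 94380/256000).
= 0.846 × 0.63133 = 0.5341.

0.534 per year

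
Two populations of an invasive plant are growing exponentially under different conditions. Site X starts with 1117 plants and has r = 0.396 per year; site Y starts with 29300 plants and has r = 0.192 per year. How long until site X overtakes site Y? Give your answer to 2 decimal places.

16.01 years

Set 1117·e^(0.396t) = 29300·e^(0.192t).
e^((0.396 − 0.192)t) = 29300/1117 → e^(0.204·t) = 26.231.
0.204·t = ln(26.231) = 3.2669, so t = 3.2669/0.204 = 16.014.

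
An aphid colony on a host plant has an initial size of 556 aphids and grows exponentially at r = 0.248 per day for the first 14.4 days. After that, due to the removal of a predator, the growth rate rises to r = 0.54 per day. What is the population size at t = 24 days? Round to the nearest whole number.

Phase 1: N(14.4) = 556·e^(0.248×14.4) = 556·e^3.571 = 19770.9.
Phase 2 runs for 24 − 14.4 = 9.6 days at r = 0.54.
N(24) = 19770.9·e^(0.54×9.6) = 19770.9·e^5.184 = 3.527036×10^6.

3527036 aphids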